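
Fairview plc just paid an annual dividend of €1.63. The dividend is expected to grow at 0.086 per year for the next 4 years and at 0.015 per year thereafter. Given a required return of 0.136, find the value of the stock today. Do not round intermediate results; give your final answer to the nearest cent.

€17.25

D_1 = 1.77018
D_2 = 1.92242
D_3 = 2.08774
D_4 = 2.26729
Terminal value at year 4: TV = D_4×(1+g_2)/(r−g_2) = 2.30130/0.121 = 19.01900
P_0 = D_1/(1+r)^1 + D_2/(1+r)^2 + D_3/(1+r)^3 + D_4/(1+r)^4 + TV/(1+r)^4
    = 1.55826 + 1.48967 + 1.42411 + 1.36142 + 11.42021 = 17.25367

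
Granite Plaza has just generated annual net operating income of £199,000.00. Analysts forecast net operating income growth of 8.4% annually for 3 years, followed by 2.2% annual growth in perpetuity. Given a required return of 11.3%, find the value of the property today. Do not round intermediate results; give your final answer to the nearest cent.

D_1 = 215716.00000
D_2 = 233836.14400
D_3 = 253478.38010
Terminal value at year 3: TV = D_3×(1+g_2)/(r−g_2) = 259054.90446/0.091 = 2846757.19185
P_0 = D_1/(1+r)^1 + D_2/(1+r)^2 + D_3/(1+r)^3 + TV/(1+r)^3
    = 193814.91465 + 188764.93035 + 183846.52695 + 2064737.91805 = 2631164.28999

£2631164.29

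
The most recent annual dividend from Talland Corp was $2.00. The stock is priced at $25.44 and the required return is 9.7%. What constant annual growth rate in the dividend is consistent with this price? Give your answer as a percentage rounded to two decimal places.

1.70%

P = D₀(1+g)/(r−g) ⇒ P(r−g) = D₀(1+g) ⇒ g(P+D₀) = P·r − D₀
g = (P·r − D₀)/(P + D₀) = ($25.44×0.097 − $2.00) / ($25.44 + $2.00) = 0.017044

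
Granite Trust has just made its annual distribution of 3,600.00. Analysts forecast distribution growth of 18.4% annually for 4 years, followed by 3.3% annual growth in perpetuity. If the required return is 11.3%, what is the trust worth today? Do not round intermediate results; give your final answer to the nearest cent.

D_1 = 4262.40000
D_2 = 5046.68160
D_3 = 5975.27101
D_4 = 7074.72088
Terminal value at year 4: TV = D_4×(1+g_2)/(r−g_2) = 7308.18667/0.08 = 91352.33338
P_0 = D_1/(1+r)^1 + D_2/(1+r)^2 + D_3/(1+r)^3 + D_4/(1+r)^4 + TV/(1+r)^4
    = 3829.64960 + 4073.94890 + 4333.83243 + 4610.29434 + 59530.42561 = 76378.15086

76378.15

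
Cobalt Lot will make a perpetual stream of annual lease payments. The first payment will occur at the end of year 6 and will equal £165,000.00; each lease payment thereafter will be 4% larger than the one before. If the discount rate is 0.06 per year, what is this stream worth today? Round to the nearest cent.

Value at end of year 5: C₁ / (r − g) = £165,000.00 / (0.06 − 0.04) = £8,250,000.0000
Discount to today: PV = £8,250,000.0000 / (1 + 0.06)^5 = £8,250,000.0000 / 1.338226 = £6,164,879.93

£6164879.93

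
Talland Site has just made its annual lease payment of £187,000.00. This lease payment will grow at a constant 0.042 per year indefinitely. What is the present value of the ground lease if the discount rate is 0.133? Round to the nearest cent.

£2141252.75

D₁ = D₀ × (1 + g) = £187,000.00 × 1.042 = £194,854.0000
Growing perpetuity: P = D₁ / (r − g) = £194,854.0000 / (0.133 − 0.042) = £2,141,252.75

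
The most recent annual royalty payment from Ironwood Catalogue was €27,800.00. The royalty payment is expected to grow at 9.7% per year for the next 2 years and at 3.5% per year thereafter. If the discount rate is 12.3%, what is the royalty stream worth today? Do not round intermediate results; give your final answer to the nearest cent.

€365685.17

D_1 = 30496.60000
D_2 = 33454.77020
Terminal value at year 2: TV = D_2×(1+g_2)/(r−g_2) = 34625.68716/0.088 = 393473.71769
P_0 = D_1/(1+r)^1 + D_2/(1+r)^2 + TV/(1+r)^2
    = 27156.36687 + 26527.63532 + 312001.16538 = 365685.16757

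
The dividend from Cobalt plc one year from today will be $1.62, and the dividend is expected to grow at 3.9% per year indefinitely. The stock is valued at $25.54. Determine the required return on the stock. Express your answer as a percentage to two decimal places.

10.24%

P = D₁/(r − g) ⇒ r = D₁/P + g = $1.6200/$25.54 + 0.039 = 0.063430 + 0.039 = 0.102430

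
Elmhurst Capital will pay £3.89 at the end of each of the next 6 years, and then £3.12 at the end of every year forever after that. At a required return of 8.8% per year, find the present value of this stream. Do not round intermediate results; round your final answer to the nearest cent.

PV of 6-year annuity: £3.89 × [1 − (1+0.088)^−6] / 0.088 = 17.55477
Perpetuity value at year 6: £3.12 / 0.088 = 35.45455
PV of perpetuity: 35.45455 / (1+0.088)^6 = 21.37463
Total PV = 17.55477 + 21.37463 = 38.92940

£38.93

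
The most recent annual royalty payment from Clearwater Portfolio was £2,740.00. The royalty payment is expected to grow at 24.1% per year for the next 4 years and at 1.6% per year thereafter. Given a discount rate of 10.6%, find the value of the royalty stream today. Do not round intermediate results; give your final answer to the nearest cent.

D_1 = 3400.34000
D_2 = 4219.82194
D_3 = 5236.79903
D_4 = 6498.86759
Terminal value at year 4: TV = D_4×(1+g_2)/(r−g_2) = 6602.84947/0.09 = 73364.99416
P_0 = D_1/(1+r)^1 + D_2/(1+r)^2 + D_3/(1+r)^3 + D_4/(1+r)^4 + TV/(1+r)^4
    = 3074.44846 + 3449.72020 + 3870.79816 + 4343.27353 + 49030.73227 = 63768.97263

£63768.97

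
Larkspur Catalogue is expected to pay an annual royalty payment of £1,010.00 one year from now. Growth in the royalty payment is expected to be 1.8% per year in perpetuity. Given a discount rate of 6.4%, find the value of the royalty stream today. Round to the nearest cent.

£21956.52

Growing perpetuity: P = D₁ / (r − g) = £1,010.0000 / (0.064 − 0.018) = £21,956.52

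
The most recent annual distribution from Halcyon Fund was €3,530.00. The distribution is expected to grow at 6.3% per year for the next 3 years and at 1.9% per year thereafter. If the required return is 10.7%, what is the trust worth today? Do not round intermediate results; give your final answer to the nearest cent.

D_1 = 3752.39000
D_2 = 3988.79057
D_3 = 4240.08438
Terminal value at year 3: TV = D_3×(1+g_2)/(r−g_2) = 4320.64598/0.088 = 49098.24976
P_0 = D_1/(1+r)^1 + D_2/(1+r)^2 + D_3/(1+r)^3 + TV/(1+r)^3
    = 3389.69286 + 3254.96252 + 3125.58732 + 36192.88044 = 45963.12315

€45963.12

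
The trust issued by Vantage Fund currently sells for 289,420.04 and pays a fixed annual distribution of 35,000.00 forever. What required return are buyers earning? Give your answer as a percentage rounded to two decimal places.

P = C/r ⇒ r = C/P = 35,000.00/289,420.04 = 0.120932

12.09%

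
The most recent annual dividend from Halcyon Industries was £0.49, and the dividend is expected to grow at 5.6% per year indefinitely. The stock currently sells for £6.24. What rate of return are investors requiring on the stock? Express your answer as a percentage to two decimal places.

D₁ = £0.49 × 1.056 = £0.5174
P = D₁/(r − g) ⇒ r = D₁/P + g = £0.5174/£6.24 + 0.056 = 0.082923 + 0.056 = 0.138923

13.89%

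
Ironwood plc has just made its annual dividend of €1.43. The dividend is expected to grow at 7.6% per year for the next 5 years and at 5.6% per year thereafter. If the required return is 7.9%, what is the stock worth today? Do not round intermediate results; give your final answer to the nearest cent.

€71.84

D_1 = 1.53868
D_2 = 1.65562
D_3 = 1.78145
D_4 = 1.91684
D_5 = 2.06252
Terminal value at year 5: TV = D_5×(1+g_2)/(r−g_2) = 2.17802/0.023 = 94.69640
P_0 = D_1/(1+r)^1 + D_2/(1+r)^2 + D_3/(1+r)^3 + D_4/(1+r)^4 + D_5/(1+r)^5 + TV/(1+r)^5
    = 1.42602 + 1.42206 + 1.41811 + 1.41416 + 1.41023 + 64.74798 = 71.83857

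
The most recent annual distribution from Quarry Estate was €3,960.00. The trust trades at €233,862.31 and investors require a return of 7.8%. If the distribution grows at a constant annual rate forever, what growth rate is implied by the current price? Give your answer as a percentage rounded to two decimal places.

6.01%

P = D₀(1+g)/(r−g) ⇒ P(r−g) = D₀(1+g) ⇒ g(P+D₀) = P·r − D₀
g = (P·r − D₀)/(P + D₀) = (€233,862.31×0.078 − €3,960.00) / (€233,862.31 + €3,960.00) = 0.060050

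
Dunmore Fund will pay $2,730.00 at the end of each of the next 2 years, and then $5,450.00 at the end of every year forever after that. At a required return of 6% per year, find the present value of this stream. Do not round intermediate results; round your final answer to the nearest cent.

$85846.51

PV of 2-year annuity: $2,730.00 × [1 − (1+0.06)^−2] / 0.06 = 5005.16198
Perpetuity value at year 2: $5,450.00 / 0.06 = 90833.33333
PV of perpetuity: 90833.33333 / (1+0.06)^2 = 80841.34330
Total PV = 5005.16198 + 80841.34330 = 85846.50528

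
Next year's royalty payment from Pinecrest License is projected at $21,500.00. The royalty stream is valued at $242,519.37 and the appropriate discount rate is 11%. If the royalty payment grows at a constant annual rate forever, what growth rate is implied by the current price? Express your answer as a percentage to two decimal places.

2.13%

P = D₁/(r−g) ⇒ g = r − D₁/P = 0.11 − $21,500.00/$242,519.37 = 0.021347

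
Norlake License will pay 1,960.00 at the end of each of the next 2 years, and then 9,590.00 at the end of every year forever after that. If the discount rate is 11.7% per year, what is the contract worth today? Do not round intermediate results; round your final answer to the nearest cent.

69019.71

PV of 2-year annuity: 1,960.00 × [1 − (1+0.117)^−2] / 0.117 = 3325.60438
Perpetuity value at year 2: 9,590.00 / 0.117 = 81965.81197
PV of perpetuity: 81965.81197 / (1+0.117)^2 = 65694.10483
Total PV = 3325.60438 + 65694.10483 = 69019.70921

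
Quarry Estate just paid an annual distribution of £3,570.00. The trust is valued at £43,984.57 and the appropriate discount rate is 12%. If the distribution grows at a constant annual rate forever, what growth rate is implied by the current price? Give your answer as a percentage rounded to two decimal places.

P = D₀(1+g)/(r−g) ⇒ P(r−g) = D₀(1+g) ⇒ g(P+D₀) = P·r − D₀
g = (P·r − D₀)/(P + D₀) = (£43,984.57×0.12 − £3,570.00) / (£43,984.57 + £3,570.00) = 0.035920

3.59%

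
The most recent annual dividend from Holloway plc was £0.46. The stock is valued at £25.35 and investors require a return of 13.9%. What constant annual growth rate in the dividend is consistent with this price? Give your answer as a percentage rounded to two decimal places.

11.87%

P = D₀(1+g)/(r−g) ⇒ P(r−g) = D₀(1+g) ⇒ g(P+D₀) = P·r − D₀
g = (P·r − D₀)/(P + D₀) = (£25.35×0.139 − £0.46) / (£25.35 + £0.46) = 0.118700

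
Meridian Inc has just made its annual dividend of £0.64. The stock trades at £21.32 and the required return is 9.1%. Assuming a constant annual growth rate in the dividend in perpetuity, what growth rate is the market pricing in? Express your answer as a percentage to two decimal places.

P = D₀(1+g)/(r−g) ⇒ P(r−g) = D₀(1+g) ⇒ g(P+D₀) = P·r − D₀
g = (P·r − D₀)/(P + D₀) = (£21.32×0.091 − £0.64) / (£21.32 + £0.64) = 0.059204

5.92%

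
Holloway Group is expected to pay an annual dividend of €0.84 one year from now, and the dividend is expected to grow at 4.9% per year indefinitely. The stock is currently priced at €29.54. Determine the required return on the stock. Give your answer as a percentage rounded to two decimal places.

7.74%

P = D₁/(r − g) ⇒ r = D₁/P + g = €0.8400/€29.54 + 0.049 = 0.028436 + 0.049 = 0.077436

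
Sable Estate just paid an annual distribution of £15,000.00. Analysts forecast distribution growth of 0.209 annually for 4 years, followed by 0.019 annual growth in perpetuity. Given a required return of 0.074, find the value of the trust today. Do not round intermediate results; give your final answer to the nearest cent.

D_1 = 18135.00000
D_2 = 21925.21500
D_3 = 26507.58493
D_4 = 32047.67019
Terminal value at year 4: TV = D_4×(1+g_2)/(r−g_2) = 32656.57592/0.055 = 593755.92582
P_0 = D_1/(1+r)^1 + D_2/(1+r)^2 + D_3/(1+r)^3 + D_4/(1+r)^4 + TV/(1+r)^4
    = 16885.47486 + 19007.95075 + 21397.21830 + 24086.81278 + 446262.94955 = 527640.40625

£527640.41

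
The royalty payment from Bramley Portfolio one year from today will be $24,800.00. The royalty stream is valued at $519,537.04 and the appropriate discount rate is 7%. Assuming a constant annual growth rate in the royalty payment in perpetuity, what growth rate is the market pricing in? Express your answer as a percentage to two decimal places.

2.23%

P = D₁/(r−g) ⇒ g = r − D₁/P = 0.07 − $24,800.00/$519,537.04 = 0.022265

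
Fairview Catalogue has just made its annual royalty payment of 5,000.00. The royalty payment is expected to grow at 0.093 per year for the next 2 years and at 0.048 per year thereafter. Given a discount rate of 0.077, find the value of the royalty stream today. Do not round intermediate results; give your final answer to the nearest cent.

D_1 = 5465.00000
D_2 = 5973.24500
Terminal value at year 2: TV = D_2×(1+g_2)/(r−g_2) = 6259.96076/0.029 = 215860.71586
P_0 = D_1/(1+r)^1 + D_2/(1+r)^2 + TV/(1+r)^2
    = 5074.28041 + 5149.66433 + 186098.21451 = 196322.15925

196322.16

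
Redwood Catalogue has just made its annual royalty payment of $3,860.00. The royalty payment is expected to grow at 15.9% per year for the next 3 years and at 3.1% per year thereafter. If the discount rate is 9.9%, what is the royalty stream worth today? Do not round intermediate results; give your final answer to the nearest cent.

$81533.76

D_1 = 4473.74000
D_2 = 5185.06466
D_3 = 6009.48994
Terminal value at year 3: TV = D_3×(1+g_2)/(r−g_2) = 6195.78413/0.068 = 91114.47249
P_0 = D_1/(1+r)^1 + D_2/(1+r)^2 + D_3/(1+r)^3 + TV/(1+r)^3
    = 4070.73703 + 4292.97927 + 4527.35485 + 68642.68895 = 81533.76011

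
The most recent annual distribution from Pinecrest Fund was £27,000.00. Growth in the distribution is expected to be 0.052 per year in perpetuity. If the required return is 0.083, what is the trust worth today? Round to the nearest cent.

£916258.06

D₁ = D₀ × (1 + g) = £27,000.00 × 1.052 = £28,404.0000
Growing perpetuity: P = D₁ / (r − g) = £28,404.0000 / (0.083 − 0.052) = £916,258.06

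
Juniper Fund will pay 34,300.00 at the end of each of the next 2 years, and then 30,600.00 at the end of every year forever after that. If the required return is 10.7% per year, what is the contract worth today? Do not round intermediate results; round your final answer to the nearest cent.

292342.98

PV of 2-year annuity: 34,300.00 × [1 − (1+0.107)^−2] / 0.107 = 58974.38408
Perpetuity value at year 2: 30,600.00 / 0.107 = 285981.30841
PV of perpetuity: 285981.30841 / (1+0.107)^2 = 233368.59258
Total PV = 58974.38408 + 233368.59258 = 292342.97667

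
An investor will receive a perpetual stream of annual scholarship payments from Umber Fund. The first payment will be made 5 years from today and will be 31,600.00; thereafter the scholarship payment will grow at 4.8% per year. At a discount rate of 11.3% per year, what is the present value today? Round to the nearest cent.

316805.76

Value at end of year 4: C₁ / (r − g) = 31,600.00 / (0.113 − 0.048) = 486,153.8462
Discount to today: PV = 486,153.8462 / (1 + 0.113)^4 = 486,153.8462 / 1.534549 = 316,805.76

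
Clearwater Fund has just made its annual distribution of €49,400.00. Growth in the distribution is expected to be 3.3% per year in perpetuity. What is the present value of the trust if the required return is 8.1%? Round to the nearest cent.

D₁ = D₀ × (1 + g) = €49,400.00 × 1.033 = €51,030.2000
Growing perpetuity: P = D₁ / (r − g) = €51,030.2000 / (0.081 − 0.033) = €1,063,129.17

€1063129.17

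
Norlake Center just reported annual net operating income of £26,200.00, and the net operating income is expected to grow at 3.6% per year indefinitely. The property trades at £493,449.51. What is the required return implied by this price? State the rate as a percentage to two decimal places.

D₁ = £26,200.00 × 1.036 = £27,143.2000
P = D₁/(r − g) ⇒ r = D₁/P + g = £27,143.2000/£493,449.51 + 0.036 = 0.055007 + 0.036 = 0.091007

9.10%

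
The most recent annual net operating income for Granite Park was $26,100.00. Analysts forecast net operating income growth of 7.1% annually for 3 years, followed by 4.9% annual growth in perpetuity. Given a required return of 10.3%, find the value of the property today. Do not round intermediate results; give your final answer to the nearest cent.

D_1 = 27953.10000
D_2 = 29937.77010
D_3 = 32063.35178
Terminal value at year 3: TV = D_3×(1+g_2)/(r−g_2) = 33634.45601/0.054 = 622860.29656
P_0 = D_1/(1+r)^1 + D_2/(1+r)^2 + D_3/(1+r)^3 + TV/(1+r)^3
    = 25342.79238 + 24607.55271 + 23893.64366 + 464156.15184 = 538000.14060

$538000.14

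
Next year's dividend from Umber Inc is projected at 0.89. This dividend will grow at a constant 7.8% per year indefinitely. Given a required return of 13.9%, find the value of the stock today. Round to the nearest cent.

14.59

Growing perpetuity: P = D₁ / (r − g) = 0.8900 / (0.139 − 0.078) = 14.59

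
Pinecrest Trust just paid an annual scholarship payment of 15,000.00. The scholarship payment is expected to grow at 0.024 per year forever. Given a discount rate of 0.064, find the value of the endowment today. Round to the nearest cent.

D₁ = D₀ × (1 + g) = 15,000.00 × 1.024 = 15,360.0000
Growing perpetuity: P = D₁ / (r − g) = 15,360.0000 / (0.064 − 0.024) = 384,000.00

384000.00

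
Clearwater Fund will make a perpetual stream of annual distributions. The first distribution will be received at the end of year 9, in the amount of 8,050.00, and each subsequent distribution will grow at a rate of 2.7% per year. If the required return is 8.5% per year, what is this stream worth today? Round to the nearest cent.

Value at end of year 8: C₁ / (r − g) = 8,050.00 / (0.085 − 0.027) = 138,793.1034
Discount to today: PV = 138,793.1034 / (1 + 0.085)^8 = 138,793.1034 / 1.920604 = 72,265.33

72265.33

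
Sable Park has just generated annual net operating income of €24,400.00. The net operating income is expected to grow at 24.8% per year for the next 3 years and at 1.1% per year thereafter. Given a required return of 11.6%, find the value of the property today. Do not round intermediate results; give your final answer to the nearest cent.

€420472.98

D_1 = 30451.20000
D_2 = 38003.09760
D_3 = 47427.86580
Terminal value at year 3: TV = D_3×(1+g_2)/(r−g_2) = 47949.57233/0.105 = 456662.59361
P_0 = D_1/(1+r)^1 + D_2/(1+r)^2 + D_3/(1+r)^3 + TV/(1+r)^3
    = 27286.02151 + 30513.40039 + 34122.51227 + 328551.04669 = 420472.98086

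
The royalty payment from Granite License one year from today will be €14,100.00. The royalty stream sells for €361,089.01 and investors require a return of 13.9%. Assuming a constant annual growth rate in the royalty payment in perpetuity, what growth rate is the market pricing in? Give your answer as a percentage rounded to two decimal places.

P = D₁/(r−g) ⇒ g = r − D₁/P = 0.139 − €14,100.00/€361,089.01 = 0.099951

10.00%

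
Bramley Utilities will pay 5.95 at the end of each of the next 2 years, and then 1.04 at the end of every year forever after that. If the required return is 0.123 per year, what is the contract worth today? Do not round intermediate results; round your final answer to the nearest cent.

PV of 2-year annuity: 5.95 × [1 − (1+0.123)^−2] / 0.123 = 10.01630
Perpetuity value at year 2: 1.04 / 0.123 = 8.45528
PV of perpetuity: 8.45528 / (1+0.123)^2 = 6.70454
Total PV = 10.01630 + 6.70454 = 16.72084

16.72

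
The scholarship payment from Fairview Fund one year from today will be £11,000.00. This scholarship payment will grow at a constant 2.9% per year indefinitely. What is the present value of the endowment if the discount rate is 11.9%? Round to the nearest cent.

£122222.22

Growing perpetuity: P = D₁ / (r − g) = £11,000.0000 / (0.119 − 0.029) = £122,222.22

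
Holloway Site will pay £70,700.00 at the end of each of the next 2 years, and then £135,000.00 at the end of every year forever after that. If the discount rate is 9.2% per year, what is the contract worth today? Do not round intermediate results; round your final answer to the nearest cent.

PV of 2-year annuity: £70,700.00 × [1 − (1+0.092)^−2] / 0.092 = 124032.59134
Perpetuity value at year 2: £135,000.00 / 0.092 = 1467391.30435
PV of perpetuity: 1467391.30435 / (1+0.092)^2 = 1230553.96586
Total PV = 124032.59134 + 1230553.96586 = 1354586.55720

£1354586.56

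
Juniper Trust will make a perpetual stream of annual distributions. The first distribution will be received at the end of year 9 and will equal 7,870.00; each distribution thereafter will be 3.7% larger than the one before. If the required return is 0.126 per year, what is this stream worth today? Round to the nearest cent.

34219.81

Value at end of year 8: C₁ / (r − g) = 7,870.00 / (0.126 − 0.037) = 88,426.9663
Discount to today: PV = 88,426.9663 / (1 + 0.126)^8 = 88,426.9663 / 2.584087 = 34,219.81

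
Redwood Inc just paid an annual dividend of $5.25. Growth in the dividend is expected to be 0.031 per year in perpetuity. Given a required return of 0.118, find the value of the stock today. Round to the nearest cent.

$62.22

D₁ = D₀ × (1 + g) = $5.25 × 1.031 = $5.4128
Growing perpetuity: P = D₁ / (r − g) = $5.4128 / (0.118 − 0.031) = $62.22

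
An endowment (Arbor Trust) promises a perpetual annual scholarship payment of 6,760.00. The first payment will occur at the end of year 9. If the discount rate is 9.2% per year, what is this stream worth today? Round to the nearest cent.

Value at end of year 8: C / r = 6,760.00 / 0.092 = 73,478.2609
Discount to today: PV = 73,478.2609 / (1 + 0.092)^8 = 73,478.2609 / 2.022000 = 36,339.40

36339.40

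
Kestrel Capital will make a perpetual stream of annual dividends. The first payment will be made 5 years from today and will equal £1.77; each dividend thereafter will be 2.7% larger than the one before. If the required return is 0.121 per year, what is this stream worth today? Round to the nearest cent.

£11.92

Value at end of year 4: C₁ / (r − g) = £1.77 / (0.121 − 0.027) = £18.8298
Discount to today: PV = £18.8298 / (1 + 0.121)^4 = £18.8298 / 1.579147 = £11.92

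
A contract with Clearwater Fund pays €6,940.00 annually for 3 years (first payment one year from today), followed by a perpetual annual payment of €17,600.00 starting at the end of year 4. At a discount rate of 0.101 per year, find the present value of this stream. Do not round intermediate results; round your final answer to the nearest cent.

€147794.18

PV of 3-year annuity: €6,940.00 × [1 − (1+0.101)^−3] / 0.101 = 17228.41392
Perpetuity value at year 3: €17,600.00 / 0.101 = 174257.42574
PV of perpetuity: 174257.42574 / (1+0.101)^3 = 130565.77085
Total PV = 17228.41392 + 130565.77085 = 147794.18477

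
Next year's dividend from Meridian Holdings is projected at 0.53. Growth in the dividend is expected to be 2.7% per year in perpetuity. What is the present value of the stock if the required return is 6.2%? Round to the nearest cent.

15.14

Growing perpetuity: P = D₁ / (r − g) = 0.5300 / (0.062 − 0.027) = 15.14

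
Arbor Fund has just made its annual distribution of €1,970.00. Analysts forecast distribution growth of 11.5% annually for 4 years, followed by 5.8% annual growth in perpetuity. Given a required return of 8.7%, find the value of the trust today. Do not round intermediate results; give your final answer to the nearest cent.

D_1 = 2196.55000
D_2 = 2449.15325
D_3 = 2730.80587
D_4 = 3044.84855
Terminal value at year 4: TV = D_4×(1+g_2)/(r−g_2) = 3221.44977/0.029 = 111084.47466
P_0 = D_1/(1+r)^1 + D_2/(1+r)^2 + D_3/(1+r)^3 + D_4/(1+r)^4 + TV/(1+r)^4
    = 2020.74517 + 2072.79748 + 2126.19061 + 2180.95909 + 79567.40406 = 87968.09642

€87968.10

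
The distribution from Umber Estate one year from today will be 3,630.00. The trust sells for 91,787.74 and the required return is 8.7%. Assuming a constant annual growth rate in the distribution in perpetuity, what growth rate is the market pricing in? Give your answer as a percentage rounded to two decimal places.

P = D₁/(r−g) ⇒ g = r − D₁/P = 0.087 − 3,630.00/91,787.74 = 0.047452

4.75%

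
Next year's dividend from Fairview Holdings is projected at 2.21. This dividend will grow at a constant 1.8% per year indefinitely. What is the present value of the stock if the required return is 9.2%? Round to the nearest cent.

Growing perpetuity: P = D₁ / (r − g) = 2.2100 / (0.092 − 0.018) = 29.86

29.86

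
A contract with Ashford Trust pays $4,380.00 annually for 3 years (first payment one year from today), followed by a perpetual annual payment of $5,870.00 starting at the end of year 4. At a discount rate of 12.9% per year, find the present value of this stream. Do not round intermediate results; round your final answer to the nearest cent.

PV of 3-year annuity: $4,380.00 × [1 − (1+0.129)^−3] / 0.129 = 10359.43408
Perpetuity value at year 3: $5,870.00 / 0.129 = 45503.87597
PV of perpetuity: 45503.87597 / (1+0.129)^3 = 31620.34217
Total PV = 10359.43408 + 31620.34217 = 41979.77625

$41979.78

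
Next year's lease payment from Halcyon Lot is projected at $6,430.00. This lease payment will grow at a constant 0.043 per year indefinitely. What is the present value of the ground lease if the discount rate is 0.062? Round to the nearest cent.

$338421.05

Growing perpetuity: P = D₁ / (r − g) = $6,430.0000 / (0.062 − 0.043) = $338,421.05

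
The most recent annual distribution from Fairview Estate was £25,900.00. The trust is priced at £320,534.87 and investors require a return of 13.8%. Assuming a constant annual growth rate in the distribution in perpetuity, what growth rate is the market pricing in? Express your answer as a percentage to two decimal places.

5.29%

P = D₀(1+g)/(r−g) ⇒ P(r−g) = D₀(1+g) ⇒ g(P+D₀) = P·r − D₀
g = (P·r − D₀)/(P + D₀) = (£320,534.87×0.138 − £25,900.00) / (£320,534.87 + £25,900.00) = 0.052921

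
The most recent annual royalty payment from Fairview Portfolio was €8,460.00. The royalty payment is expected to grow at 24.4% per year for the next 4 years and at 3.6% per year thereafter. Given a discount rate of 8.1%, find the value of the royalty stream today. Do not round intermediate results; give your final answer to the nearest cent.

€390252.50

D_1 = 10524.24000
D_2 = 13092.15456
D_3 = 16286.64027
D_4 = 20260.58050
Terminal value at year 4: TV = D_4×(1+g_2)/(r−g_2) = 20989.96140/0.045 = 466443.58660
P_0 = D_1/(1+r)^1 + D_2/(1+r)^2 + D_3/(1+r)^3 + D_4/(1+r)^4 + TV/(1+r)^4
    = 9735.65217 + 11203.65523 + 12893.01305 + 14837.10290 + 341583.08008 = 390252.50343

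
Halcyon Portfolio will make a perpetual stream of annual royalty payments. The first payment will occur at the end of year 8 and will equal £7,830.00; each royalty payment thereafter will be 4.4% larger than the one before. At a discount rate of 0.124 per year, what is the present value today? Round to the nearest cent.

Value at end of year 7: C₁ / (r − g) = £7,830.00 / (0.124 − 0.044) = £97,875.0000
Discount to today: PV = £97,875.0000 / (1 + 0.124)^7 = £97,875.0000 / 2.266544 = £43,182.48

£43182.48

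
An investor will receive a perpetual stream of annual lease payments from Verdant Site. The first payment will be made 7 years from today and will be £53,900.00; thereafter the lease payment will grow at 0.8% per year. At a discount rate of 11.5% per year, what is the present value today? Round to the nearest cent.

Value at end of year 6: C₁ / (r − g) = £53,900.00 / (0.115 − 0.008) = £503,738.3178
Discount to today: PV = £503,738.3178 / (1 + 0.115)^6 = £503,738.3178 / 1.921539 = £262,153.57

£262153.57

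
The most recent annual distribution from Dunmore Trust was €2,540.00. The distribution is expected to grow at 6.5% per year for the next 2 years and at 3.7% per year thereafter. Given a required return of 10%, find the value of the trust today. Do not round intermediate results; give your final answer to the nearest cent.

€44031.06

D_1 = 2705.10000
D_2 = 2880.93150
Terminal value at year 2: TV = D_2×(1+g_2)/(r−g_2) = 2987.52597/0.063 = 47421.04707
P_0 = D_1/(1+r)^1 + D_2/(1+r)^2 + TV/(1+r)^2
    = 2459.18182 + 2380.93512 + 39190.94799 = 44031.06494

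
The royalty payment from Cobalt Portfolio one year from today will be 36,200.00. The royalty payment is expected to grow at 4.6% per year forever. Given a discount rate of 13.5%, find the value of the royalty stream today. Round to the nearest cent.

406741.57

Growing perpetuity: P = D₁ / (r − g) = 36,200.0000 / (0.135 − 0.046) = 406,741.57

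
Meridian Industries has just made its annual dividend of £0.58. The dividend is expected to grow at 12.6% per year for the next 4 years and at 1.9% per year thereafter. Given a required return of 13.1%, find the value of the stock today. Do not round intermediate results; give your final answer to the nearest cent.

£7.48

D_1 = 0.65308
D_2 = 0.73537
D_3 = 0.82802
D_4 = 0.93236
Terminal value at year 4: TV = D_4×(1+g_2)/(r−g_2) = 0.95007/0.112 = 8.48277
P_0 = D_1/(1+r)^1 + D_2/(1+r)^2 + D_3/(1+r)^3 + D_4/(1+r)^4 + TV/(1+r)^4
    = 0.57744 + 0.57488 + 0.57234 + 0.56981 + 5.18427 = 7.47874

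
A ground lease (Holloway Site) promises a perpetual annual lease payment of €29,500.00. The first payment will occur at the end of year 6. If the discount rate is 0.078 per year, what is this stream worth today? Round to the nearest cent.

€259796.69

Value at end of year 5: C / r = €29,500.00 / 0.078 = €378,205.1282
Discount to today: PV = €378,205.1282 / (1 + 0.078)^5 = €378,205.1282 / 1.455773 = €259,796.69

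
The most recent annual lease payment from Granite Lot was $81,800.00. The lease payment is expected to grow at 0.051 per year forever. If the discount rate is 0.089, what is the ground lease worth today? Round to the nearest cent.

D₁ = D₀ × (1 + g) = $81,800.00 × 1.051 = $85,971.8000
Growing perpetuity: P = D₁ / (r − g) = $85,971.8000 / (0.089 − 0.051) = $2,262,415.79

$2262415.79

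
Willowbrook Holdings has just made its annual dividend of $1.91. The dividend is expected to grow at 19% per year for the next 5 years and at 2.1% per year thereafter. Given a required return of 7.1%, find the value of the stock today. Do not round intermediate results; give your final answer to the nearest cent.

D_1 = 2.27290
D_2 = 2.70475
D_3 = 3.21865
D_4 = 3.83020
D_5 = 4.55794
Terminal value at year 5: TV = D_5×(1+g_2)/(r−g_2) = 4.65365/0.05 = 93.07304
P_0 = D_1/(1+r)^1 + D_2/(1+r)^2 + D_3/(1+r)^3 + D_4/(1+r)^4 + D_5/(1+r)^5 + TV/(1+r)^5
    = 2.12222 + 2.35802 + 2.62003 + 2.91114 + 3.23460 + 66.05057 = 79.29659

$79.30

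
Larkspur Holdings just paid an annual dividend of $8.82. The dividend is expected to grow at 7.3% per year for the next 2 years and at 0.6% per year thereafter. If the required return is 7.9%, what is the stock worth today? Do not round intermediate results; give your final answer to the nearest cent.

D_1 = 9.46386
D_2 = 10.15472
Terminal value at year 2: TV = D_2×(1+g_2)/(r−g_2) = 10.21565/0.073 = 139.94041
P_0 = D_1/(1+r)^1 + D_2/(1+r)^2 + TV/(1+r)^2
    = 8.77095 + 8.72218 + 120.19884 = 137.69197

$137.69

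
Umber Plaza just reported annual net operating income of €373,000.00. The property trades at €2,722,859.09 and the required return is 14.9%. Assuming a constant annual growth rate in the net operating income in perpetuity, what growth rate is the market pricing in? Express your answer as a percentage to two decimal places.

P = D₀(1+g)/(r−g) ⇒ P(r−g) = D₀(1+g) ⇒ g(P+D₀) = P·r − D₀
g = (P·r − D₀)/(P + D₀) = (€2,722,859.09×0.149 − €373,000.00) / (€2,722,859.09 + €373,000.00) = 0.010564

1.06%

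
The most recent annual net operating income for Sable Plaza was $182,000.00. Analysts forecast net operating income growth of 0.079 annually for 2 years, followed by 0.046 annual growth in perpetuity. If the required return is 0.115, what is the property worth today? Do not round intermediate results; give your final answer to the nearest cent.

D_1 = 196378.00000
D_2 = 211891.86200
Terminal value at year 2: TV = D_2×(1+g_2)/(r−g_2) = 221638.88765/0.069 = 3212157.79206
P_0 = D_1/(1+r)^1 + D_2/(1+r)^2 + TV/(1+r)^2
    = 176123.76682 + 170437.25955 + 2583730.05052 = 2930291.07688

$2930291.08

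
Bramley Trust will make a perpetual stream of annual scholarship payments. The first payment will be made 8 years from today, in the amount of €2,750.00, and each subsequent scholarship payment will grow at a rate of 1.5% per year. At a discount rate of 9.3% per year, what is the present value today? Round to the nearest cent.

€18918.95

Value at end of year 7: C₁ / (r − g) = €2,750.00 / (0.093 − 0.015) = €35,256.4103
Discount to today: PV = €35,256.4103 / (1 + 0.093)^7 = €35,256.4103 / 1.863550 = €18,918.95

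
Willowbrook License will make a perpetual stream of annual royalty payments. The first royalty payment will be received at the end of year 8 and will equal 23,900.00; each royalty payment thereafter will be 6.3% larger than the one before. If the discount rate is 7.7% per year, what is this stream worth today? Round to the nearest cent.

1015687.11

Value at end of year 7: C₁ / (r − g) = 23,900.00 / (0.077 − 0.063) = 1,707,142.8571
Discount to today: PV = 1,707,142.8571 / (1 + 0.077)^7 = 1,707,142.8571 / 1.680776 = 1,015,687.11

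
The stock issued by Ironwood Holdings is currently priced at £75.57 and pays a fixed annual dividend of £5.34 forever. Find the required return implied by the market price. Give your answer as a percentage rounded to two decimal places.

P = C/r ⇒ r = C/P = £5.34/£75.57 = 0.070663

7.07%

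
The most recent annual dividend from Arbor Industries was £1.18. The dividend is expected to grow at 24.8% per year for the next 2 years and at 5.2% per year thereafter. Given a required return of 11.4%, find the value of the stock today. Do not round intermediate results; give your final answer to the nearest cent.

D_1 = 1.47264
D_2 = 1.83785
Terminal value at year 2: TV = D_2×(1+g_2)/(r−g_2) = 1.93342/0.062 = 31.18424
P_0 = D_1/(1+r)^1 + D_2/(1+r)^2 + TV/(1+r)^2
    = 1.32194 + 1.48095 + 25.12840 = 27.93129

£27.93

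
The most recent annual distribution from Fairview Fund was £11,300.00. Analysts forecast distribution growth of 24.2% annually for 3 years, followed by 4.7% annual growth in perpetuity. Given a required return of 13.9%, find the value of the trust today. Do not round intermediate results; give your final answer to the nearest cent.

D_1 = 14034.60000
D_2 = 17430.97320
D_3 = 21649.26871
Terminal value at year 3: TV = D_3×(1+g_2)/(r−g_2) = 22666.78434/0.092 = 246378.09070
P_0 = D_1/(1+r)^1 + D_2/(1+r)^2 + D_3/(1+r)^3 + TV/(1+r)^3
    = 12321.86128 + 13436.12969 + 14651.16161 + 166736.58915 = 207145.74172

£207145.74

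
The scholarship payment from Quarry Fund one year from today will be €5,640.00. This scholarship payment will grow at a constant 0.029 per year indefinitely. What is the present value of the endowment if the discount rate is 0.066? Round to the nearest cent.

Growing perpetuity: P = D₁ / (r − g) = €5,640.0000 / (0.066 − 0.029) = €152,432.43

€152432.43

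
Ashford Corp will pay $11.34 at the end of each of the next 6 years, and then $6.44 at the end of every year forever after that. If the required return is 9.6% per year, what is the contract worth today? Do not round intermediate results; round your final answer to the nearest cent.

PV of 6-year annuity: $11.34 × [1 − (1+0.096)^−6] / 0.096 = 49.97302
Perpetuity value at year 6: $6.44 / 0.096 = 67.08333
PV of perpetuity: 67.08333 / (1+0.096)^6 = 38.70360
Total PV = 49.97302 + 38.70360 = 88.67661

$88.68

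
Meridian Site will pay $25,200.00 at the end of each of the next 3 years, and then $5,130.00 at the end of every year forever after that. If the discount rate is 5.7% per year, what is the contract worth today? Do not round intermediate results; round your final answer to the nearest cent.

PV of 3-year annuity: $25,200.00 × [1 − (1+0.057)^−3] / 0.057 = 67735.53577
Perpetuity value at year 3: $5,130.00 / 0.057 = 90000.00000
PV of perpetuity: 90000.00000 / (1+0.057)^3 = 76210.98022
Total PV = 67735.53577 + 76210.98022 = 143946.51599

$143946.52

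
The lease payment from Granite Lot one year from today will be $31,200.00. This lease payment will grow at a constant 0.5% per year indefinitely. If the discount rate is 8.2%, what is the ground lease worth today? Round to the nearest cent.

$405194.81

Growing perpetuity: P = D₁ / (r − g) = $31,200.0000 / (0.082 − 0.005) = $405,194.81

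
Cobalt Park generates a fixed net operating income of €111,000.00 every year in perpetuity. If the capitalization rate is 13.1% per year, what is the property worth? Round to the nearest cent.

€847328.24

Level perpetuity: PV = C / r = €111,000.00 / 0.131 = €847,328.24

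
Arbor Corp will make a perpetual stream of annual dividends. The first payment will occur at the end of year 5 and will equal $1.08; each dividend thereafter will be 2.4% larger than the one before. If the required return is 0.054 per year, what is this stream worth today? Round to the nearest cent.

Value at end of year 4: C₁ / (r − g) = $1.08 / (0.054 − 0.024) = $36.0000
Discount to today: PV = $36.0000 / (1 + 0.054)^4 = $36.0000 / 1.234134 = $29.17

$29.17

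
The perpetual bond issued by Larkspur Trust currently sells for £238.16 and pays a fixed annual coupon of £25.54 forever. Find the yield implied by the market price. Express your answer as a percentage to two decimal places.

P = C/r ⇒ r = C/P = £25.54/£238.16 = 0.107239

10.72%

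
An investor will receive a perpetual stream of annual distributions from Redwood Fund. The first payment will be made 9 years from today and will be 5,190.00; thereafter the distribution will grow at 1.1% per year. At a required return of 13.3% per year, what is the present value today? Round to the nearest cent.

15666.37

Value at end of year 8: C₁ / (r − g) = 5,190.00 / (0.133 − 0.011) = 42,540.9836
Discount to today: PV = 42,540.9836 / (1 + 0.133)^8 = 42,540.9836 / 2.715434 = 15,666.37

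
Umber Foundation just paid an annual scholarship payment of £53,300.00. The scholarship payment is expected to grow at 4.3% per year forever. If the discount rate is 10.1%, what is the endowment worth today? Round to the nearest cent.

D₁ = D₀ × (1 + g) = £53,300.00 × 1.043 = £55,591.9000
Growing perpetuity: P = D₁ / (r − g) = £55,591.9000 / (0.101 − 0.043) = £958,481.03

£958481.03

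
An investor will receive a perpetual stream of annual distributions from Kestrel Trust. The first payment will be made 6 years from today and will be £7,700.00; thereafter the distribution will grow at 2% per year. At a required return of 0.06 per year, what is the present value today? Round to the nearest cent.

Value at end of year 5: C₁ / (r − g) = £7,700.00 / (0.06 − 0.02) = £192,500.0000
Discount to today: PV = £192,500.0000 / (1 + 0.06)^5 = £192,500.0000 / 1.338226 = £143,847.20

£143847.20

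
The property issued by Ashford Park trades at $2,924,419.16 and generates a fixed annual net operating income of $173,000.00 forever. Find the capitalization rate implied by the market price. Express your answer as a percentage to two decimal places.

P = C/r ⇒ r = C/P = $173,000.00/$2,924,419.16 = 0.059157

5.92%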